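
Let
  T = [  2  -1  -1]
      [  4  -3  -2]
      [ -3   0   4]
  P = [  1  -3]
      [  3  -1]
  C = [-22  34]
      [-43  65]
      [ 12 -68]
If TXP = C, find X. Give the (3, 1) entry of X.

Left-multiply by T⁻¹ and right-multiply by P⁻¹: X = T⁻¹CP⁻¹.
det T = -5; the adjugate gives T⁻¹ = [[12/5, -4/5, 1/5], [2, -1, 0], [9/5, -3/5, 2/5]].
P has determinant 8; P⁻¹ = [[-1/8, 3/8], [-3/8, 1/8]].
T⁻¹C = [[-16, 16], [-1, 3], [-9, -5]].
X = (T⁻¹C)P⁻¹ = [[-4, -4], [-1, 0], [3, -4]].

3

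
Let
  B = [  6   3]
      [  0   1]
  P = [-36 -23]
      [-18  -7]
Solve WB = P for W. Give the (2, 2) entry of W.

B is on the right of W, so right-multiply by B⁻¹: W = PB⁻¹.
det B = 6; the adjugate gives B⁻¹ = [[1/6, -1/2], [0, 1]].
W = PB⁻¹ = [[-36, -23], [-18, -7]] · [[1/6, -1/2], [0, 1]] = [[-6, -5], [-3, 2]].

2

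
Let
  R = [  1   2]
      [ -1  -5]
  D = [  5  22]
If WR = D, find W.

W = [[1, -4]]

R is on the right of W, so right-multiply by R⁻¹: W = DR⁻¹.
det R = -3; the adjugate gives R⁻¹ = [[5/3, 2/3], [-1/3, -1/3]].
W = DR⁻¹ = [[5, 22]] · [[5/3, 2/3], [-1/3, -1/3]] = [[1, -4]].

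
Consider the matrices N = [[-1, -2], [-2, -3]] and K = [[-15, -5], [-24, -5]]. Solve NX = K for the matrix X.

X = [[3, -5], [6, 5]]

Since N multiplies X on the left, X = N⁻¹K.
N has determinant -1; N⁻¹ = [[3, -2], [-2, 1]].
X = N⁻¹K = [[3, -2], [-2, 1]] · [[-15, -5], [-24, -5]] = [[3, -5], [6, 5]].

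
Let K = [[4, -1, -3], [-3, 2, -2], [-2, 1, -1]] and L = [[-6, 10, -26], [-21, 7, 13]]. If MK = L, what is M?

Since K sits to the right of M, M = LK⁻¹.
det K = -4, so K⁻¹ = [[0, 1, -2], [-1/4, 5/2, -17/4], [-1/4, 1/2, -5/4]].
M = LK⁻¹ = [[-6, 10, -26], [-21, 7, 13]] · [[0, 1, -2], [-1/4, 5/2, -17/4], [-1/4, 1/2, -5/4]] = [[4, 6, 2], [-5, 3, -4]].

M = [[4, 6, 2], [-5, 3, -4]]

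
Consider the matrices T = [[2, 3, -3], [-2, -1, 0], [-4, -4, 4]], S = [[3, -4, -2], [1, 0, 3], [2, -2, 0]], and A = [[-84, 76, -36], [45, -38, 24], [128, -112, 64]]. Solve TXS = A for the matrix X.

X = T⁻¹AS⁻¹ (apply T⁻¹ on the left and S⁻¹ on the right).
det T = 4; the adjugate gives T⁻¹ = [[-1, 0, -3/4], [2, -1, 3/2], [1, -1, 1]].
S has determinant -2; S⁻¹ = [[-3, -2, 6], [-3, -2, 11/2], [1, 1, -2]].
T⁻¹A = [[-12, 8, -12], [-21, 22, 0], [-1, 2, 4]].
X = (T⁻¹A)S⁻¹ = [[0, -4, -4], [-3, -2, -5], [1, 2, -3]].

X = [[0, -4, -4], [-3, -2, -5], [1, 2, -3]]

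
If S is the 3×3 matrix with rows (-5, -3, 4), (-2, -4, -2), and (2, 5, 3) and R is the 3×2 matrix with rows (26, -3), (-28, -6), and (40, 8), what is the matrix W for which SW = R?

W = [[-4, -2], [6, 3], [6, -1]]

Since S multiplies W on the left, W = S⁻¹R.
det S = -4; the adjugate gives S⁻¹ = [[1/2, -29/4, -11/2], [-1/2, 23/4, 9/2], [1/2, -19/4, -7/2]].
W = S⁻¹R = [[1/2, -29/4, -11/2], [-1/2, 23/4, 9/2], [1/2, -19/4, -7/2]] · [[26, -3], [-28, -6], [40, 8]] = [[-4, -2], [6, 3], [6, -1]].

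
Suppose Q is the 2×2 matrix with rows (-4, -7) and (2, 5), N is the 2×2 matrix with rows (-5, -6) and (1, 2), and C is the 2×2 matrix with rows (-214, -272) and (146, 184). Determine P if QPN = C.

P = [[-1, 3], [-5, 1]]

P = Q⁻¹CN⁻¹ (apply Q⁻¹ on the left and N⁻¹ on the right).
Q has determinant -6; Q⁻¹ = [[-5/6, -7/6], [1/3, 2/3]].
det N = -4, so N⁻¹ = [[-1/2, -3/2], [1/4, 5/4]].
Q⁻¹C = [[8, 12], [26, 32]].
P = (Q⁻¹C)N⁻¹ = [[-1, 3], [-5, 1]].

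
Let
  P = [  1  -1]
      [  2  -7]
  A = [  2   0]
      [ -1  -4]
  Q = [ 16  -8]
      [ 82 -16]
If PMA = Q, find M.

Isolating M: multiply by P⁻¹ from the left and A⁻¹ from the right, so M = P⁻¹QA⁻¹.
P has determinant -5; P⁻¹ = [[7/5, -1/5], [2/5, -1/5]].
A has determinant -8; A⁻¹ = [[1/2, 0], [-1/8, -1/4]].
P⁻¹Q = [[6, -8], [-10, 0]].
M = (P⁻¹Q)A⁻¹ = [[4, 2], [-5, 0]].

M = [[4, 2], [-5, 0]]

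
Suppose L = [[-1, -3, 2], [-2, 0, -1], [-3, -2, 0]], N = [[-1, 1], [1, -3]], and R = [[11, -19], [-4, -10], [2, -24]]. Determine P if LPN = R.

Left-multiply by L⁻¹ and right-multiply by N⁻¹: P = L⁻¹RN⁻¹.
det L = 1, so L⁻¹ = [[-2, -4, 3], [3, 6, -5], [4, 7, -6]].
det N = 2; the adjugate gives N⁻¹ = [[-3/2, -1/2], [-1/2, -1/2]].
L⁻¹R = [[0, 6], [-1, 3], [4, -2]].
P = (L⁻¹R)N⁻¹ = [[-3, -3], [0, -1], [-5, -1]].

P = [[-3, -3], [0, -1], [-5, -1]]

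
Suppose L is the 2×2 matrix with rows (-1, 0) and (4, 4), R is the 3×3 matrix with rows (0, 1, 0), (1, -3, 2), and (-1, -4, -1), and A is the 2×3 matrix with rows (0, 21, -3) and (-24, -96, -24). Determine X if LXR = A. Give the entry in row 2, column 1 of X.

X = L⁻¹AR⁻¹ (apply L⁻¹ on the left and R⁻¹ on the right).
det L = -4, so L⁻¹ = [[-1, 0], [1, 1/4]].
R has determinant -1; R⁻¹ = [[-11, -1, -2], [1, 0, 0], [7, 1, 1]].
L⁻¹A = [[0, -21, 3], [-6, -3, -9]].
X = (L⁻¹A)R⁻¹ = [[0, 3, 3], [0, -3, 3]].

0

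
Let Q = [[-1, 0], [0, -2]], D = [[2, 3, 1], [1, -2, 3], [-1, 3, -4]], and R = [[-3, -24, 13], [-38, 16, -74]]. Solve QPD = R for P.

P = [[4, -3, 2], [5, 4, -5]]

Left-multiply by Q⁻¹ and right-multiply by D⁻¹: P = Q⁻¹RD⁻¹.
det Q = 2, so Q⁻¹ = [[-1, 0], [0, -1/2]].
D has determinant 2; D⁻¹ = [[-1/2, 15/2, 11/2], [1/2, -7/2, -5/2], [1/2, -9/2, -7/2]].
Q⁻¹R = [[3, 24, -13], [19, -8, 37]].
P = (Q⁻¹R)D⁻¹ = [[4, -3, 2], [5, 4, -5]].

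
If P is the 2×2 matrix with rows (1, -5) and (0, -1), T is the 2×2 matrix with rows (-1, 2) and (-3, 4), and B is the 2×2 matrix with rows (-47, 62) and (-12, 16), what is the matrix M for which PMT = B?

Left-multiply by P⁻¹ and right-multiply by T⁻¹: M = P⁻¹BT⁻¹.
det P = -1; the adjugate gives P⁻¹ = [[1, -5], [0, -1]].
T has determinant 2; T⁻¹ = [[2, -1], [3/2, -1/2]].
P⁻¹B = [[13, -18], [12, -16]].
M = (P⁻¹B)T⁻¹ = [[-1, -4], [0, -4]].

M = [[-1, -4], [0, -4]]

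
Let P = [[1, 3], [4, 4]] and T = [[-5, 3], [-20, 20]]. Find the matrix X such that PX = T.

Left-multiplying both sides by P⁻¹ gives X = P⁻¹T.
det P = -8; the adjugate gives P⁻¹ = [[-1/2, 3/8], [1/2, -1/8]].
X = P⁻¹T = [[-1/2, 3/8], [1/2, -1/8]] · [[-5, 3], [-20, 20]] = [[-5, 6], [0, -1]].

X = [[-5, 6], [0, -1]]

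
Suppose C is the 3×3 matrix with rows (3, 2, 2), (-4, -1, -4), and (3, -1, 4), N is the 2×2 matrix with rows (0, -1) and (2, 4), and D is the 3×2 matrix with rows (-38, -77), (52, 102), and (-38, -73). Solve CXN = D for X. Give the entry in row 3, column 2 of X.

-3

Left-multiply by C⁻¹ and right-multiply by N⁻¹: X = C⁻¹DN⁻¹.
det C = -2; the adjugate gives C⁻¹ = [[4, 5, 3], [-2, -3, -2], [-7/2, -9/2, -5/2]].
det N = 2; the adjugate gives N⁻¹ = [[2, 1/2], [-1, 0]].
C⁻¹D = [[-6, -17], [-4, -6], [-6, -7]].
X = (C⁻¹D)N⁻¹ = [[5, -3], [-2, -2], [-5, -3]].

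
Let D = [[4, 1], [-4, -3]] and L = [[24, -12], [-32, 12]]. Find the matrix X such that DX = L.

D is on the left of X, so left-multiply by D⁻¹: X = D⁻¹L.
D has determinant -8; D⁻¹ = [[3/8, 1/8], [-1/2, -1/2]].
X = D⁻¹L = [[3/8, 1/8], [-1/2, -1/2]] · [[24, -12], [-32, 12]] = [[5, -3], [4, 0]].

X = [[5, -3], [4, 0]]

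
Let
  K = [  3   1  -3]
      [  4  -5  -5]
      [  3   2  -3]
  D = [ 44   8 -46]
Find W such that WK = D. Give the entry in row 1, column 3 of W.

6

K is on the right of W, so right-multiply by K⁻¹: W = DK⁻¹.
K has determinant 3; K⁻¹ = [[25/3, -1, -20/3], [-1, 0, 1], [23/3, -1, -19/3]].
W = DK⁻¹ = [[44, 8, -46]] · [[25/3, -1, -20/3], [-1, 0, 1], [23/3, -1, -19/3]] = [[6, 2, 6]].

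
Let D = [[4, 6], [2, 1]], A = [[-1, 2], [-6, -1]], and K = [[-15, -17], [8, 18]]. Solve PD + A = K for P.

P = [[-3, -1], [3, 1]]

PD = K − A = [[-14, -19], [14, 19]].
Right-multiplying both sides by D⁻¹ gives P = (K − A)D⁻¹.
det D = -8, so D⁻¹ = [[-1/8, 3/4], [1/4, -1/2]].
P = (K − A)D⁻¹ = [[-3, -1], [3, 1]].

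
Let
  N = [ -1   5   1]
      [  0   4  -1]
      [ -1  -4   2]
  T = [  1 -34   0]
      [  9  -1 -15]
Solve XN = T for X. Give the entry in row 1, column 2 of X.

4

Right-multiplying both sides by N⁻¹ gives X = TN⁻¹.
det N = 5, so N⁻¹ = [[4/5, -14/5, -9/5], [1/5, -1/5, -1/5], [4/5, -9/5, -4/5]].
X = TN⁻¹ = [[1, -34, 0], [9, -1, -15]] · [[4/5, -14/5, -9/5], [1/5, -1/5, -1/5], [4/5, -9/5, -4/5]] = [[-6, 4, 5], [-5, 2, -4]].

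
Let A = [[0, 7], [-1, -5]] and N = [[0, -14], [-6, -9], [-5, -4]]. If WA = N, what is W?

Since A sits to the right of W, W = NA⁻¹.
A has determinant 7; A⁻¹ = [[-5/7, -1], [1/7, 0]].
W = NA⁻¹ = [[0, -14], [-6, -9], [-5, -4]] · [[-5/7, -1], [1/7, 0]] = [[-2, 0], [3, 6], [3, 5]].

W = [[-2, 0], [3, 6], [3, 5]]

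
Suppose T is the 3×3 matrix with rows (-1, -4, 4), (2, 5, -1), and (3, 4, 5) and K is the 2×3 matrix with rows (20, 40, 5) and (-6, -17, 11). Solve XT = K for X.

Right-multiplying both sides by T⁻¹ gives X = KT⁻¹.
det T = -5; the adjugate gives T⁻¹ = [[-29/5, -36/5, 16/5], [13/5, 17/5, -7/5], [7/5, 8/5, -3/5]].
X = KT⁻¹ = [[20, 40, 5], [-6, -17, 11]] · [[-29/5, -36/5, 16/5], [13/5, 17/5, -7/5], [7/5, 8/5, -3/5]] = [[-5, 0, 5], [6, 3, -2]].

X = [[-5, 0, 5], [6, 3, -2]]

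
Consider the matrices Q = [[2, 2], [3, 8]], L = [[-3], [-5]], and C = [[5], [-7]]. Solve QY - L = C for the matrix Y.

Y = [[4], [-3]]

QY = C + L = [[2], [-12]].
Q is on the left of Y, so left-multiply by Q⁻¹: Y = Q⁻¹(C + L).
det Q = 10, so Q⁻¹ = [[4/5, -1/5], [-3/10, 1/5]].
Y = Q⁻¹(C + L) = [[4], [-3]].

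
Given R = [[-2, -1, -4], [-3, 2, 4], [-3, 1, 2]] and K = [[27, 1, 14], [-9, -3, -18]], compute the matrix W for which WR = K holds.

Right-multiplying both sides by R⁻¹ gives W = KR⁻¹.
R has determinant -6; R⁻¹ = [[0, 1/3, -2/3], [1, 8/3, -10/3], [-1/2, -5/6, 7/6]].
W = KR⁻¹ = [[27, 1, 14], [-9, -3, -18]] · [[0, 1/3, -2/3], [1, 8/3, -10/3], [-1/2, -5/6, 7/6]] = [[-6, 0, -5], [6, 4, -5]].

W = [[-6, 0, -5], [6, 4, -5]]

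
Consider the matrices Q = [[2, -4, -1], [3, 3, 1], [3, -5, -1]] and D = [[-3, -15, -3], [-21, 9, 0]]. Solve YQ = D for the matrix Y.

Y = [[-6, -3, 6], [3, -3, -6]]

Q is on the right of Y, so right-multiply by Q⁻¹: Y = DQ⁻¹.
Q has determinant 4; Q⁻¹ = [[1/2, 1/4, -1/4], [3/2, 1/4, -5/4], [-6, -1/2, 9/2]].
Y = DQ⁻¹ = [[-3, -15, -3], [-21, 9, 0]] · [[1/2, 1/4, -1/4], [3/2, 1/4, -5/4], [-6, -1/2, 9/2]] = [[-6, -3, 6], [3, -3, -6]].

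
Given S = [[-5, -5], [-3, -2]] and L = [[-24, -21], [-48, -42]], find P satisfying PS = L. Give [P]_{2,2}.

6

Right-multiplying both sides by S⁻¹ gives P = LS⁻¹.
det S = -5; the adjugate gives S⁻¹ = [[2/5, -1], [-3/5, 1]].
P = LS⁻¹ = [[-24, -21], [-48, -42]] · [[2/5, -1], [-3/5, 1]] = [[3, 3], [6, 6]].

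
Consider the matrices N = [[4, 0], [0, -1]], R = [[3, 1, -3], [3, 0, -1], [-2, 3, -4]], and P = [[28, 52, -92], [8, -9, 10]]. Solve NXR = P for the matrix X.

X = N⁻¹PR⁻¹ (apply N⁻¹ on the left and R⁻¹ on the right).
det N = -4; the adjugate gives N⁻¹ = [[1/4, 0], [0, -1]].
det R = -4; the adjugate gives R⁻¹ = [[-3/4, 5/4, 1/4], [-7/2, 9/2, 3/2], [-9/4, 11/4, 3/4]].
N⁻¹P = [[7, 13, -23], [-8, 9, -10]].
X = (N⁻¹P)R⁻¹ = [[1, 4, 4], [-3, 3, 4]].

X = [[1, 4, 4], [-3, 3, 4]]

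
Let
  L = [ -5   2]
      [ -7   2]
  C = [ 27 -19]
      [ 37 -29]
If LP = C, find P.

P = [[-5, 5], [1, 3]]

Left-multiplying both sides by L⁻¹ gives P = L⁻¹C.
L has determinant 4; L⁻¹ = [[1/2, -1/2], [7/4, -5/4]].
P = L⁻¹C = [[1/2, -1/2], [7/4, -5/4]] · [[27, -19], [37, -29]] = [[-5, 5], [1, 3]].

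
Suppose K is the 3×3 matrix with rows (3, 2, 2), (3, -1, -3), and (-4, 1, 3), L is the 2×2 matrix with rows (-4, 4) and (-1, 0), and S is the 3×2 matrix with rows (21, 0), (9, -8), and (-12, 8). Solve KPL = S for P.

P = [[0, -3], [-1, -5], [1, -1]]

P = K⁻¹SL⁻¹ (apply K⁻¹ on the left and L⁻¹ on the right).
det K = 4, so K⁻¹ = [[0, -1, -1], [3/4, 17/4, 15/4], [-1/4, -11/4, -9/4]].
det L = 4, so L⁻¹ = [[0, -1], [1/4, -1]].
K⁻¹S = [[3, 0], [9, -4], [-3, 4]].
P = (K⁻¹S)L⁻¹ = [[0, -3], [-1, -5], [1, -1]].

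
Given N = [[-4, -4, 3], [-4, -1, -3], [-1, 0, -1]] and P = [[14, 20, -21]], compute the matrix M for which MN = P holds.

N is on the right of M, so right-multiply by N⁻¹: M = PN⁻¹.
N has determinant -3; N⁻¹ = [[-1/3, 4/3, -5], [1/3, -7/3, 8], [1/3, -4/3, 4]].
M = PN⁻¹ = [[14, 20, -21]] · [[-1/3, 4/3, -5], [1/3, -7/3, 8], [1/3, -4/3, 4]] = [[-5, 0, 6]].

M = [[-5, 0, 6]]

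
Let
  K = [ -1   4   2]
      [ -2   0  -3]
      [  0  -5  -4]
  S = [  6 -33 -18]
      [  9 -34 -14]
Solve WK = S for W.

Right-multiplying both sides by K⁻¹ gives W = SK⁻¹.
det K = 3, so K⁻¹ = [[-5, 2, -4], [-8/3, 4/3, -7/3], [10/3, -5/3, 8/3]].
W = SK⁻¹ = [[6, -33, -18], [9, -34, -14]] · [[-5, 2, -4], [-8/3, 4/3, -7/3], [10/3, -5/3, 8/3]] = [[-2, -2, 5], [-1, -4, 6]].

W = [[-2, -2, 5], [-1, -4, 6]]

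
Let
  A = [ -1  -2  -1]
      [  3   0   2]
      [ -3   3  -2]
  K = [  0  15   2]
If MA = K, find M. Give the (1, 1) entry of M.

A is on the right of M, so right-multiply by A⁻¹: M = KA⁻¹.
A has determinant -3; A⁻¹ = [[2, 7/3, 4/3], [0, 1/3, 1/3], [-3, -3, -2]].
M = KA⁻¹ = [[0, 15, 2]] · [[2, 7/3, 4/3], [0, 1/3, 1/3], [-3, -3, -2]] = [[-6, -1, 1]].

-6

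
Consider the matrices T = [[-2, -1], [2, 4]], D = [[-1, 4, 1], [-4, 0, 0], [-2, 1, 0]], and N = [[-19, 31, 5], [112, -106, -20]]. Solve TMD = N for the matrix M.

Left-multiply by T⁻¹ and right-multiply by D⁻¹: M = T⁻¹ND⁻¹.
det T = -6; the adjugate gives T⁻¹ = [[-2/3, -1/6], [1/3, 1/3]].
D has determinant -4; D⁻¹ = [[0, -1/4, 0], [0, -1/2, 1], [1, 7/4, -4]].
T⁻¹N = [[-6, -3, 0], [31, -25, -5]].
M = (T⁻¹N)D⁻¹ = [[0, 3, -3], [-5, -4, -5]].

M = [[0, 3, -3], [-5, -4, -5]]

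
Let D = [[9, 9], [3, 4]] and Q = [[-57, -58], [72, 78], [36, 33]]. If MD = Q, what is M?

M = [[-6, -1], [6, 6], [5, -3]]

Since D sits to the right of M, M = QD⁻¹.
det D = 9; the adjugate gives D⁻¹ = [[4/9, -1], [-1/3, 1]].
M = QD⁻¹ = [[-57, -58], [72, 78], [36, 33]] · [[4/9, -1], [-1/3, 1]] = [[-6, -1], [6, 6], [5, -3]].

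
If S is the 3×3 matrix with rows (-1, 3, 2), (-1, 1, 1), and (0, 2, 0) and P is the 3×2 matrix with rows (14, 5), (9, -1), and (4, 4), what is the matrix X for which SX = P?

X = [[-6, 5], [2, 2], [1, 2]]

S is on the left of X, so left-multiply by S⁻¹: X = S⁻¹P.
det S = -2, so S⁻¹ = [[1, -2, -1/2], [0, 0, 1/2], [1, -1, -1]].
X = S⁻¹P = [[1, -2, -1/2], [0, 0, 1/2], [1, -1, -1]] · [[14, 5], [9, -1], [4, 4]] = [[-6, 5], [2, 2], [1, 2]].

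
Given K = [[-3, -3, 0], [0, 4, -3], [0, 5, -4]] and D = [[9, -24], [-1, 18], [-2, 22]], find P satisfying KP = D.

Since K multiplies P on the left, P = K⁻¹D.
det K = 3, so K⁻¹ = [[-1/3, -4, 3], [0, 4, -3], [0, 5, -4]].
P = K⁻¹D = [[-1/3, -4, 3], [0, 4, -3], [0, 5, -4]] · [[9, -24], [-1, 18], [-2, 22]] = [[-5, 2], [2, 6], [3, 2]].

P = [[-5, 2], [2, 6], [3, 2]]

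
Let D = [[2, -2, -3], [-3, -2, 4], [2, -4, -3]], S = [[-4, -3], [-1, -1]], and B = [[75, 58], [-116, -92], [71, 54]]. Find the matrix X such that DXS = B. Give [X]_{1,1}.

-4

Isolating X: multiply by D⁻¹ from the left and S⁻¹ from the right, so X = D⁻¹BS⁻¹.
D has determinant -2; D⁻¹ = [[-11, -3, 7], [1/2, 0, -1/2], [-8, -2, 5]].
det S = 1, so S⁻¹ = [[-1, 3], [1, -4]].
D⁻¹B = [[20, 16], [2, 2], [-13, -10]].
X = (D⁻¹B)S⁻¹ = [[-4, -4], [0, -2], [3, 1]].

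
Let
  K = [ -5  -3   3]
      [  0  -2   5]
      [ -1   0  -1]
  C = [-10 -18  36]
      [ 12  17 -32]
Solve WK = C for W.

W = [[2, 6, 0], [-3, -4, 3]]

Since K sits to the right of W, W = CK⁻¹.
det K = -1; the adjugate gives K⁻¹ = [[-2, 3, 9], [5, -8, -25], [2, -3, -10]].
W = CK⁻¹ = [[-10, -18, 36], [12, 17, -32]] · [[-2, 3, 9], [5, -8, -25], [2, -3, -10]] = [[2, 6, 0], [-3, -4, 3]].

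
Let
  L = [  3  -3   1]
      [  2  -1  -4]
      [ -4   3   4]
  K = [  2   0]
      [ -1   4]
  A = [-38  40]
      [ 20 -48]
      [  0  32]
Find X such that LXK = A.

X = [[0, 2], [4, 0], [-2, 4]]

Isolating X: multiply by L⁻¹ from the left and K⁻¹ from the right, so X = L⁻¹AK⁻¹.
L has determinant 2; L⁻¹ = [[4, 15/2, 13/2], [4, 8, 7], [1, 3/2, 3/2]].
K has determinant 8; K⁻¹ = [[1/2, 0], [1/8, 1/4]].
L⁻¹A = [[-2, 8], [8, 0], [-8, 16]].
X = (L⁻¹A)K⁻¹ = [[0, 2], [4, 0], [-2, 4]].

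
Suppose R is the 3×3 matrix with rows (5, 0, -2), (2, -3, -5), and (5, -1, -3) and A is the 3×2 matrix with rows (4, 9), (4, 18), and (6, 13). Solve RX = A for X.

Left-multiplying both sides by R⁻¹ gives X = R⁻¹A.
R has determinant -6; R⁻¹ = [[-2/3, -1/3, 1], [19/6, 5/6, -7/2], [-13/6, -5/6, 5/2]].
X = R⁻¹A = [[-2/3, -1/3, 1], [19/6, 5/6, -7/2], [-13/6, -5/6, 5/2]] · [[4, 9], [4, 18], [6, 13]] = [[2, 1], [-5, -2], [3, -2]].

X = [[2, 1], [-5, -2], [3, -2]]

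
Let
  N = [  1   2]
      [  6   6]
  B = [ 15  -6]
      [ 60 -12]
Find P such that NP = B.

P = [[5, 2], [5, -4]]

N is on the left of P, so left-multiply by N⁻¹: P = N⁻¹B.
N has determinant -6; N⁻¹ = [[-1, 1/3], [1, -1/6]].
P = N⁻¹B = [[-1, 1/3], [1, -1/6]] · [[15, -6], [60, -12]] = [[5, 2], [5, -4]].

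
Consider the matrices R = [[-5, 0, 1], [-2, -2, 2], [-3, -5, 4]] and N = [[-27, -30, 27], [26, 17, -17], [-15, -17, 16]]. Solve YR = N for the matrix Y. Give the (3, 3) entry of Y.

R is on the right of Y, so right-multiply by R⁻¹: Y = NR⁻¹.
det R = -6, so R⁻¹ = [[-1/3, 5/6, -1/3], [-1/3, 17/6, -4/3], [-2/3, 25/6, -5/3]].
Y = NR⁻¹ = [[-27, -30, 27], [26, 17, -17], [-15, -17, 16]] · [[-1/3, 5/6, -1/3], [-1/3, 17/6, -4/3], [-2/3, 25/6, -5/3]] = [[1, 5, 4], [-3, -1, -3], [0, 6, 1]].

1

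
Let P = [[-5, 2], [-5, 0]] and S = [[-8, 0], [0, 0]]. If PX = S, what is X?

Since P multiplies X on the left, X = P⁻¹S.
det P = 10; the adjugate gives P⁻¹ = [[0, -1/5], [1/2, -1/2]].
X = P⁻¹S = [[0, -1/5], [1/2, -1/2]] · [[-8, 0], [0, 0]] = [[0, 0], [-4, 0]].

X = [[0, 0], [-4, 0]]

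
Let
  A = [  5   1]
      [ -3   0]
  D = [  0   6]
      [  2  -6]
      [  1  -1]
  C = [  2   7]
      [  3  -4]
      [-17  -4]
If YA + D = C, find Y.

YA = C − D = [[2, 1], [1, 2], [-18, -3]].
A is on the right of Y, so right-multiply by A⁻¹: Y = (C − D)A⁻¹.
A has determinant 3; A⁻¹ = [[0, -1/3], [1, 5/3]].
Y = (C − D)A⁻¹ = [[1, 1], [2, 3], [-3, 1]].

Y = [[1, 1], [2, 3], [-3, 1]]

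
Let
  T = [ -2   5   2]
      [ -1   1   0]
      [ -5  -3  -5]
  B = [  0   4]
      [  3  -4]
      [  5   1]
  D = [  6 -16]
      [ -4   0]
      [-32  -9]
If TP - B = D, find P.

TP = D + B = [[6, -12], [-1, -4], [-27, -8]].
T is on the left of P, so left-multiply by T⁻¹: P = T⁻¹(D + B).
T has determinant 1; T⁻¹ = [[-5, 19, -2], [-5, 20, -2], [8, -31, 3]].
P = T⁻¹(D + B) = [[5, 0], [4, -4], [-2, 4]].

P = [[5, 0], [4, -4], [-2, 4]]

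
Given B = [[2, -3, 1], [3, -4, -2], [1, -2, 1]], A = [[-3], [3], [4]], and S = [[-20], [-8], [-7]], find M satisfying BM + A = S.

BM = S − A = [[-17], [-11], [-11]].
Left-multiplying both sides by B⁻¹ gives M = B⁻¹(S − A).
B has determinant -3; B⁻¹ = [[8/3, -1/3, -10/3], [5/3, -1/3, -7/3], [2/3, -1/3, -1/3]].
M = B⁻¹(S − A) = [[-5], [1], [-4]].

M = [[-5], [1], [-4]]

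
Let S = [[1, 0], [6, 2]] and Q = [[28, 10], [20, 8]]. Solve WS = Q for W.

S is on the right of W, so right-multiply by S⁻¹: W = QS⁻¹.
det S = 2; the adjugate gives S⁻¹ = [[1, 0], [-3, 1/2]].
W = QS⁻¹ = [[28, 10], [20, 8]] · [[1, 0], [-3, 1/2]] = [[-2, 5], [-4, 4]].

W = [[-2, 5], [-4, 4]]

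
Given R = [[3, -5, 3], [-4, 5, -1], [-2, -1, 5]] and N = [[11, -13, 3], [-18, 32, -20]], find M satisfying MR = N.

M = [[5, 2, -2], [-2, 4, -2]]

Since R sits to the right of M, M = NR⁻¹.
R has determinant 4; R⁻¹ = [[6, 11/2, -5/2], [11/2, 21/4, -9/4], [7/2, 13/4, -5/4]].
M = NR⁻¹ = [[11, -13, 3], [-18, 32, -20]] · [[6, 11/2, -5/2], [11/2, 21/4, -9/4], [7/2, 13/4, -5/4]] = [[5, 2, -2], [-2, 4, -2]].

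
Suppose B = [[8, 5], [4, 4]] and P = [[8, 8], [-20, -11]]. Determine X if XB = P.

X = [[0, 2], [-3, 1]]

Since B sits to the right of X, X = PB⁻¹.
det B = 12; the adjugate gives B⁻¹ = [[1/3, -5/12], [-1/3, 2/3]].
X = PB⁻¹ = [[8, 8], [-20, -11]] · [[1/3, -5/12], [-1/3, 2/3]] = [[0, 2], [-3, 1]].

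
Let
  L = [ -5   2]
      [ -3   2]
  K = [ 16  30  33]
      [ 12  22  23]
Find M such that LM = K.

M = [[-2, -4, -5], [3, 5, 4]]

L is on the left of M, so left-multiply by L⁻¹: M = L⁻¹K.
det L = -4, so L⁻¹ = [[-1/2, 1/2], [-3/4, 5/4]].
M = L⁻¹K = [[-1/2, 1/2], [-3/4, 5/4]] · [[16, 30, 33], [12, 22, 23]] = [[-2, -4, -5], [3, 5, 4]].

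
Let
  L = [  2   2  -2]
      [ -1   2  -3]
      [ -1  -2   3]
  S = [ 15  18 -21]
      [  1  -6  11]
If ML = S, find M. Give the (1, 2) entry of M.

0

L is on the right of M, so right-multiply by L⁻¹: M = SL⁻¹.
det L = 4, so L⁻¹ = [[0, -1/2, -1/2], [3/2, 1, 2], [1, 1/2, 3/2]].
M = SL⁻¹ = [[15, 18, -21], [1, -6, 11]] · [[0, -1/2, -1/2], [3/2, 1, 2], [1, 1/2, 3/2]] = [[6, 0, -3], [2, -1, 4]].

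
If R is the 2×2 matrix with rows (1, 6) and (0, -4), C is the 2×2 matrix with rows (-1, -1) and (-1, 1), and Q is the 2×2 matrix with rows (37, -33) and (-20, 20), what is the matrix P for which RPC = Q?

P = [[-2, -5], [0, -5]]

P = R⁻¹QC⁻¹ (apply R⁻¹ on the left and C⁻¹ on the right).
det R = -4, so R⁻¹ = [[1, 3/2], [0, -1/4]].
C has determinant -2; C⁻¹ = [[-1/2, -1/2], [-1/2, 1/2]].
R⁻¹Q = [[7, -3], [5, -5]].
P = (R⁻¹Q)C⁻¹ = [[-2, -5], [0, -5]].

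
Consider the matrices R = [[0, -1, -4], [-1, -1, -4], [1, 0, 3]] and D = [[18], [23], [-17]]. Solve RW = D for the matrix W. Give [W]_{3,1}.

Left-multiplying both sides by R⁻¹ gives W = R⁻¹D.
det R = -3, so R⁻¹ = [[1, -1, 0], [1/3, -4/3, -4/3], [-1/3, 1/3, 1/3]].
W = R⁻¹D = [[1, -1, 0], [1/3, -4/3, -4/3], [-1/3, 1/3, 1/3]] · [[18], [23], [-17]] = [[-5], [-2], [-4]].

-4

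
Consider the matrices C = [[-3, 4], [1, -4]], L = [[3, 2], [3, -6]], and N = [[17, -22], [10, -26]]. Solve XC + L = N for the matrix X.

X = [[-4, 2], [-1, 4]]

XC = N − L = [[14, -24], [7, -20]].
Since C sits to the right of X, X = (N − L)C⁻¹.
det C = 8, so C⁻¹ = [[-1/2, -1/2], [-1/8, -3/8]].
X = (N − L)C⁻¹ = [[-4, 2], [-1, 4]].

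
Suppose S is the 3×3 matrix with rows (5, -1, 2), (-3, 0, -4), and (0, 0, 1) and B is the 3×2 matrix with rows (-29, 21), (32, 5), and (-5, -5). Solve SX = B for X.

Since S multiplies X on the left, X = S⁻¹B.
det S = -3; the adjugate gives S⁻¹ = [[0, -1/3, -4/3], [-1, -5/3, -14/3], [0, 0, 1]].
X = S⁻¹B = [[0, -1/3, -4/3], [-1, -5/3, -14/3], [0, 0, 1]] · [[-29, 21], [32, 5], [-5, -5]] = [[-4, 5], [-1, -6], [-5, -5]].

X = [[-4, 5], [-1, -6], [-5, -5]]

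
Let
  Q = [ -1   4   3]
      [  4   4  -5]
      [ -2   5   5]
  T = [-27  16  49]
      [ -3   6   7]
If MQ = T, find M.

Q is on the right of M, so right-multiply by Q⁻¹: M = TQ⁻¹.
det Q = -1; the adjugate gives Q⁻¹ = [[-45, 5, 32], [10, -1, -7], [-28, 3, 20]].
M = TQ⁻¹ = [[-27, 16, 49], [-3, 6, 7]] · [[-45, 5, 32], [10, -1, -7], [-28, 3, 20]] = [[3, -4, 4], [-1, 0, 2]].

M = [[3, -4, 4], [-1, 0, 2]]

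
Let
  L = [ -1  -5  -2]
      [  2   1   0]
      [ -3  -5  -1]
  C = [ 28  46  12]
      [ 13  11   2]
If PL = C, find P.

P = [[-4, 6, -4], [-1, 6, 0]]

Since L sits to the right of P, P = CL⁻¹.
det L = 5, so L⁻¹ = [[-1/5, 1, 2/5], [2/5, -1, -4/5], [-7/5, 2, 9/5]].
P = CL⁻¹ = [[28, 46, 12], [13, 11, 2]] · [[-1/5, 1, 2/5], [2/5, -1, -4/5], [-7/5, 2, 9/5]] = [[-4, 6, -4], [-1, 6, 0]].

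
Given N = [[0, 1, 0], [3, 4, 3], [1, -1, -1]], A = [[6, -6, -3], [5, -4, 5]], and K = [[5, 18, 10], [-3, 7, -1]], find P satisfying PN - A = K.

PN = K + A = [[11, 12, 7], [2, 3, 4]].
Since N sits to the right of P, P = (K + A)N⁻¹.
det N = 6, so N⁻¹ = [[-1/6, 1/6, 1/2], [1, 0, 0], [-7/6, 1/6, -1/2]].
P = (K + A)N⁻¹ = [[2, 3, 2], [-2, 1, -1]].

P = [[2, 3, 2], [-2, 1, -1]]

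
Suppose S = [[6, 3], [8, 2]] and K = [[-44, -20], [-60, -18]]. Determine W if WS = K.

W = [[-6, -1], [-2, -6]]

S is on the right of W, so right-multiply by S⁻¹: W = KS⁻¹.
det S = -12; the adjugate gives S⁻¹ = [[-1/6, 1/4], [2/3, -1/2]].
W = KS⁻¹ = [[-44, -20], [-60, -18]] · [[-1/6, 1/4], [2/3, -1/2]] = [[-6, -1], [-2, -6]].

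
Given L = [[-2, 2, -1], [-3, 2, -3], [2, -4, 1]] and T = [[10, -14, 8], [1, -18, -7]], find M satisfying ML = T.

M = [[1, -2, 3], [-2, 5, 6]]

Since L sits to the right of M, M = TL⁻¹.
L has determinant 6; L⁻¹ = [[-5/3, 1/3, -2/3], [-1/2, 0, -1/2], [4/3, -2/3, 1/3]].
M = TL⁻¹ = [[10, -14, 8], [1, -18, -7]] · [[-5/3, 1/3, -2/3], [-1/2, 0, -1/2], [4/3, -2/3, 1/3]] = [[1, -2, 3], [-2, 5, 6]].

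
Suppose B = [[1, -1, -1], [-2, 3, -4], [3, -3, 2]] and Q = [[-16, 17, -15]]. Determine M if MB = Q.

M = [[1, 1, -5]]

Right-multiplying both sides by B⁻¹ gives M = QB⁻¹.
det B = 5, so B⁻¹ = [[-6/5, 1, 7/5], [-8/5, 1, 6/5], [-3/5, 0, 1/5]].
M = QB⁻¹ = [[-16, 17, -15]] · [[-6/5, 1, 7/5], [-8/5, 1, 6/5], [-3/5, 0, 1/5]] = [[1, 1, -5]].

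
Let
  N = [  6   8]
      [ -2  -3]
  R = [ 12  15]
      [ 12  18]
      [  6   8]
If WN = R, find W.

W = [[3, 3], [0, -6], [1, 0]]

Since N sits to the right of W, W = RN⁻¹.
det N = -2; the adjugate gives N⁻¹ = [[3/2, 4], [-1, -3]].
W = RN⁻¹ = [[12, 15], [12, 18], [6, 8]] · [[3/2, 4], [-1, -3]] = [[3, 3], [0, -6], [1, 0]].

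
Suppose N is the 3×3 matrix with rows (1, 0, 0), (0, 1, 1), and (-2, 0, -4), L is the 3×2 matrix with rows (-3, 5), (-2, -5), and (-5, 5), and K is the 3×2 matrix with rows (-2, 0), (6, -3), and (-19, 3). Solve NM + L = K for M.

NM = K − L = [[1, -5], [8, 2], [-14, -2]].
Left-multiplying both sides by N⁻¹ gives M = N⁻¹(K − L).
det N = -4, so N⁻¹ = [[1, 0, 0], [1/2, 1, 1/4], [-1/2, 0, -1/4]].
M = N⁻¹(K − L) = [[1, -5], [5, -1], [3, 3]].

M = [[1, -5], [5, -1], [3, 3]]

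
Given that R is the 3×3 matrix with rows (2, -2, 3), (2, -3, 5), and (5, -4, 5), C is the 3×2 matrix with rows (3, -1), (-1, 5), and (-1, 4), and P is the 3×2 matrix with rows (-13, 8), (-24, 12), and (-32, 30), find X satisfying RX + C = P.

RX = P − C = [[-16, 9], [-23, 7], [-31, 26]].
Since R multiplies X on the left, X = R⁻¹(P − C).
R has determinant 1; R⁻¹ = [[5, -2, -1], [15, -5, -4], [7, -2, -2]].
X = R⁻¹(P − C) = [[-3, 5], [-1, -4], [-4, -3]].

X = [[-3, 5], [-1, -4], [-4, -3]]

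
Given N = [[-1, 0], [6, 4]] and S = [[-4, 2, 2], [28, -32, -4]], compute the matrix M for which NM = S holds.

Left-multiplying both sides by N⁻¹ gives M = N⁻¹S.
det N = -4; the adjugate gives N⁻¹ = [[-1, 0], [3/2, 1/4]].
M = N⁻¹S = [[-1, 0], [3/2, 1/4]] · [[-4, 2, 2], [28, -32, -4]] = [[4, -2, -2], [1, -5, 2]].

M = [[4, -2, -2], [1, -5, 2]]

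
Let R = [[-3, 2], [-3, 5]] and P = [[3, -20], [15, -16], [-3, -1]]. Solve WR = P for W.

Right-multiplying both sides by R⁻¹ gives W = PR⁻¹.
R has determinant -9; R⁻¹ = [[-5/9, 2/9], [-1/3, 1/3]].
W = PR⁻¹ = [[3, -20], [15, -16], [-3, -1]] · [[-5/9, 2/9], [-1/3, 1/3]] = [[5, -6], [-3, -2], [2, -1]].

W = [[5, -6], [-3, -2], [2, -1]]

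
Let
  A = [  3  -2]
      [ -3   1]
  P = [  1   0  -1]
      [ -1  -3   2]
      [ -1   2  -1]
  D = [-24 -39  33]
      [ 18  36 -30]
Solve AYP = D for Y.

Left-multiply by A⁻¹ and right-multiply by P⁻¹: Y = A⁻¹DP⁻¹.
A has determinant -3; A⁻¹ = [[-1/3, -2/3], [-1, -1]].
det P = 4, so P⁻¹ = [[-1/4, -1/2, -3/4], [-3/4, -1/2, -1/4], [-5/4, -1/2, -3/4]].
A⁻¹D = [[-4, -11, 9], [6, 3, -3]].
Y = (A⁻¹D)P⁻¹ = [[-2, 3, -1], [0, -3, -3]].

Y = [[-2, 3, -1], [0, -3, -3]]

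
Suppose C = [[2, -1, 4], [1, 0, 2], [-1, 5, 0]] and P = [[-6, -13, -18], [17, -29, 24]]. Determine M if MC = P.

C is on the right of M, so right-multiply by C⁻¹: M = PC⁻¹.
C has determinant 2; C⁻¹ = [[-5, 10, -1], [-1, 2, 0], [5/2, -9/2, 1/2]].
M = PC⁻¹ = [[-6, -13, -18], [17, -29, 24]] · [[-5, 10, -1], [-1, 2, 0], [5/2, -9/2, 1/2]] = [[-2, -5, -3], [4, 4, -5]].

M = [[-2, -5, -3], [4, 4, -5]]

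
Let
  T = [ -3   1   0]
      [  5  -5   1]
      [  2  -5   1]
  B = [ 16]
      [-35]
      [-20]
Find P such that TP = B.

P = [[-5], [1], [-5]]

Since T multiplies P on the left, P = T⁻¹B.
det T = -3, so T⁻¹ = [[0, 1/3, -1/3], [1, 1, -1], [5, 13/3, -10/3]].
P = T⁻¹B = [[0, 1/3, -1/3], [1, 1, -1], [5, 13/3, -10/3]] · [[16], [-35], [-20]] = [[-5], [1], [-5]].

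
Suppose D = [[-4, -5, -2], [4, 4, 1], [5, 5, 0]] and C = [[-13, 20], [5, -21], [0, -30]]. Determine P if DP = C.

D is on the left of P, so left-multiply by D⁻¹: P = D⁻¹C.
det D = -5, so D⁻¹ = [[1, 2, -3/5], [-1, -2, 4/5], [0, 1, -4/5]].
P = D⁻¹C = [[1, 2, -3/5], [-1, -2, 4/5], [0, 1, -4/5]] · [[-13, 20], [5, -21], [0, -30]] = [[-3, -4], [3, -2], [5, 3]].

P = [[-3, -4], [3, -2], [5, 3]]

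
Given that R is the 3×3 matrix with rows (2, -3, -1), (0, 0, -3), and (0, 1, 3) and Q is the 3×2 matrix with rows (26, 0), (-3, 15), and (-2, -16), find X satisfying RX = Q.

X = [[6, -4], [-5, -1], [1, -5]]

Left-multiplying both sides by R⁻¹ gives X = R⁻¹Q.
R has determinant 6; R⁻¹ = [[1/2, 4/3, 3/2], [0, 1, 1], [0, -1/3, 0]].
X = R⁻¹Q = [[1/2, 4/3, 3/2], [0, 1, 1], [0, -1/3, 0]] · [[26, 0], [-3, 15], [-2, -16]] = [[6, -4], [-5, -1], [1, -5]].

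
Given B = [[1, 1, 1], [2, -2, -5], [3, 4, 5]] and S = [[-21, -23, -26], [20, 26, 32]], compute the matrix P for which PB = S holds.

P = [[-1, -1, -6], [2, 0, 6]]

B is on the right of P, so right-multiply by B⁻¹: P = SB⁻¹.
B has determinant -1; B⁻¹ = [[-10, 1, 3], [25, -2, -7], [-14, 1, 4]].
P = SB⁻¹ = [[-21, -23, -26], [20, 26, 32]] · [[-10, 1, 3], [25, -2, -7], [-14, 1, 4]] = [[-1, -1, -6], [2, 0, 6]].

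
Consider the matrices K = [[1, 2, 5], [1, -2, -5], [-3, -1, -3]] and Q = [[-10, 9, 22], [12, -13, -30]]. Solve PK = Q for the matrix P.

P = [[-1, -6, 1], [-6, 3, -5]]

K is on the right of P, so right-multiply by K⁻¹: P = QK⁻¹.
K has determinant 2; K⁻¹ = [[1/2, 1/2, 0], [9, 6, 5], [-7/2, -5/2, -2]].
P = QK⁻¹ = [[-10, 9, 22], [12, -13, -30]] · [[1/2, 1/2, 0], [9, 6, 5], [-7/2, -5/2, -2]] = [[-1, -6, 1], [-6, 3, -5]].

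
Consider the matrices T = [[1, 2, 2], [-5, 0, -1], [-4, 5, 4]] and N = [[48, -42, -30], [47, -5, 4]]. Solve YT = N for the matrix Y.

Y = [[-6, -6, -6], [5, -6, -3]]

Right-multiplying both sides by T⁻¹ gives Y = NT⁻¹.
T has determinant 3; T⁻¹ = [[5/3, 2/3, -2/3], [8, 4, -3], [-25/3, -13/3, 10/3]].
Y = NT⁻¹ = [[48, -42, -30], [47, -5, 4]] · [[5/3, 2/3, -2/3], [8, 4, -3], [-25/3, -13/3, 10/3]] = [[-6, -6, -6], [5, -6, -3]].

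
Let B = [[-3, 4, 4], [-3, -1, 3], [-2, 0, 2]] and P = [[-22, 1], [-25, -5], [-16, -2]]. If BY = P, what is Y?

Since B multiplies Y on the left, Y = B⁻¹P.
B has determinant -2; B⁻¹ = [[1, 4, -8], [0, -1, 3/2], [1, 4, -15/2]].
Y = B⁻¹P = [[1, 4, -8], [0, -1, 3/2], [1, 4, -15/2]] · [[-22, 1], [-25, -5], [-16, -2]] = [[6, -3], [1, 2], [-2, -4]].

Y = [[6, -3], [1, 2], [-2, -4]]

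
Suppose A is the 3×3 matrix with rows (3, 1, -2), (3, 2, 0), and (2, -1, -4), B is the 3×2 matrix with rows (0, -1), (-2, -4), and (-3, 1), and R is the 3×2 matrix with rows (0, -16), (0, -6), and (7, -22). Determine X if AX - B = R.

X = [[2, -4], [-4, 1], [1, 3]]

AX = R + B = [[0, -17], [-2, -10], [4, -21]].
Left-multiplying both sides by A⁻¹ gives X = A⁻¹(R + B).
A has determinant 2; A⁻¹ = [[-4, 3, 2], [6, -4, -3], [-7/2, 5/2, 3/2]].
X = A⁻¹(R + B) = [[2, -4], [-4, 1], [1, 3]].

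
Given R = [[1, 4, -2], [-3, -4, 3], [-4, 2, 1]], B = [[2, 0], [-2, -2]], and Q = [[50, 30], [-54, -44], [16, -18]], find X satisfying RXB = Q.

Isolating X: multiply by R⁻¹ from the left and B⁻¹ from the right, so X = R⁻¹QB⁻¹.
R has determinant -2; R⁻¹ = [[5, 4, -2], [9/2, 7/2, -3/2], [11, 9, -4]].
det B = -4, so B⁻¹ = [[1/2, 0], [-1/2, -1/2]].
R⁻¹Q = [[2, 10], [12, 8], [0, 6]].
X = (R⁻¹Q)B⁻¹ = [[-4, -5], [2, -4], [-3, -3]].

X = [[-4, -5], [2, -4], [-3, -3]]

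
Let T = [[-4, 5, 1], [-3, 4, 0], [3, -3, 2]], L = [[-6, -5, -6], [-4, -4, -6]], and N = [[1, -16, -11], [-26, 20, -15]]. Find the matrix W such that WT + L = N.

WT = N − L = [[7, -11, -5], [-22, 24, -9]].
Right-multiplying both sides by T⁻¹ gives W = (N − L)T⁻¹.
T has determinant -5; T⁻¹ = [[-8/5, 13/5, 4/5], [-6/5, 11/5, 3/5], [3/5, -3/5, 1/5]].
W = (N − L)T⁻¹ = [[-1, -3, -2], [1, 1, -5]].

W = [[-1, -3, -2], [1, 1, -5]]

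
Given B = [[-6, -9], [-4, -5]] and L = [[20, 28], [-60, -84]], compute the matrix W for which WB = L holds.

Since B sits to the right of W, W = LB⁻¹.
det B = -6, so B⁻¹ = [[5/6, -3/2], [-2/3, 1]].
W = LB⁻¹ = [[20, 28], [-60, -84]] · [[5/6, -3/2], [-2/3, 1]] = [[-2, -2], [6, 6]].

W = [[-2, -2], [6, 6]]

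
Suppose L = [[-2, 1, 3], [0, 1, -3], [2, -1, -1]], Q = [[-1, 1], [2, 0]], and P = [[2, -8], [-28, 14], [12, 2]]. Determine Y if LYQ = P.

Y = [[2, 4], [5, -1], [-3, 2]]

Isolating Y: multiply by L⁻¹ from the left and Q⁻¹ from the right, so Y = L⁻¹PQ⁻¹.
det L = -4; the adjugate gives L⁻¹ = [[1, 1/2, 3/2], [3/2, 1, 3/2], [1/2, 0, 1/2]].
det Q = -2; the adjugate gives Q⁻¹ = [[0, 1/2], [1, 1/2]].
L⁻¹P = [[6, 2], [-7, 5], [7, -3]].
Y = (L⁻¹P)Q⁻¹ = [[2, 4], [5, -1], [-3, 2]].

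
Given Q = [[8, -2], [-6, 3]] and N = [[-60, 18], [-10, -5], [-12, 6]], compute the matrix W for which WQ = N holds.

W = [[-6, 2], [-5, -5], [0, 2]]

Q is on the right of W, so right-multiply by Q⁻¹: W = NQ⁻¹.
det Q = 12; the adjugate gives Q⁻¹ = [[1/4, 1/6], [1/2, 2/3]].
W = NQ⁻¹ = [[-60, 18], [-10, -5], [-12, 6]] · [[1/4, 1/6], [1/2, 2/3]] = [[-6, 2], [-5, -5], [0, 2]].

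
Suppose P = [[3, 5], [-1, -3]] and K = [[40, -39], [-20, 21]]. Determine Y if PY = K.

Y = [[5, -3], [5, -6]]

Since P multiplies Y on the left, Y = P⁻¹K.
det P = -4; the adjugate gives P⁻¹ = [[3/4, 5/4], [-1/4, -3/4]].
Y = P⁻¹K = [[3/4, 5/4], [-1/4, -3/4]] · [[40, -39], [-20, 21]] = [[5, -3], [5, -6]].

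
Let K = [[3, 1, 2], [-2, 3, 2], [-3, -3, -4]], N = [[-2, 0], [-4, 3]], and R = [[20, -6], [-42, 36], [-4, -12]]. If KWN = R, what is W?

Left-multiply by K⁻¹ and right-multiply by N⁻¹: W = K⁻¹RN⁻¹.
det K = -2, so K⁻¹ = [[3, 1, 2], [7, 3, 5], [-15/2, -3, -11/2]].
N has determinant -6; N⁻¹ = [[-1/2, 0], [-2/3, 1/3]].
K⁻¹R = [[10, -6], [-6, 6], [-2, 3]].
W = (K⁻¹R)N⁻¹ = [[-1, -2], [-1, 2], [-1, 1]].

W = [[-1, -2], [-1, 2], [-1, 1]]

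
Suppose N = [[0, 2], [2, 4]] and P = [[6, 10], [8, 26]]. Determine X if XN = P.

X = [[-1, 3], [5, 4]]

Right-multiplying both sides by N⁻¹ gives X = PN⁻¹.
N has determinant -4; N⁻¹ = [[-1, 1/2], [1/2, 0]].
X = PN⁻¹ = [[6, 10], [8, 26]] · [[-1, 1/2], [1/2, 0]] = [[-1, 3], [5, 4]].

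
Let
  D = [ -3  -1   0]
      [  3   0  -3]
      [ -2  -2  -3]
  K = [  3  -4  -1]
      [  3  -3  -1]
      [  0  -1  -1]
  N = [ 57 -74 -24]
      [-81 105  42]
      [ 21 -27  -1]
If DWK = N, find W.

Isolating W: multiply by D⁻¹ from the left and K⁻¹ from the right, so W = D⁻¹NK⁻¹.
D has determinant 3; D⁻¹ = [[-2, -1, 1], [5, 3, -3], [-2, -4/3, 1]].
K has determinant -3; K⁻¹ = [[-2/3, 1, -1/3], [-1, 1, 0], [1, -1, -1]].
D⁻¹N = [[-12, 16, 5], [-21, 26, 9], [15, -19, -9]].
W = (D⁻¹N)K⁻¹ = [[-3, -1, -1], [-3, -4, -2], [0, 5, 4]].

W = [[-3, -1, -1], [-3, -4, -2], [0, 5, 4]]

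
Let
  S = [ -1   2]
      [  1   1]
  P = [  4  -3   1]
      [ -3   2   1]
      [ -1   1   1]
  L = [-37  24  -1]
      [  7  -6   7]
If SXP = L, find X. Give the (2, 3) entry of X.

-2

X = S⁻¹LP⁻¹ (apply S⁻¹ on the left and P⁻¹ on the right).
S has determinant -3; S⁻¹ = [[-1/3, 2/3], [1/3, 1/3]].
det P = -3, so P⁻¹ = [[-1/3, -4/3, 5/3], [-2/3, -5/3, 7/3], [1/3, 1/3, 1/3]].
S⁻¹L = [[17, -12, 5], [-10, 6, 2]].
X = (S⁻¹L)P⁻¹ = [[4, -1, 2], [0, 4, -2]].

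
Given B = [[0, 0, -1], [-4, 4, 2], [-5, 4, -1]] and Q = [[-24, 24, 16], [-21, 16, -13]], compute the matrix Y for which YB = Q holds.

B is on the right of Y, so right-multiply by B⁻¹: Y = QB⁻¹.
det B = -4; the adjugate gives B⁻¹ = [[3, 1, -1], [7/2, 5/4, -1], [-1, 0, 0]].
Y = QB⁻¹ = [[-24, 24, 16], [-21, 16, -13]] · [[3, 1, -1], [7/2, 5/4, -1], [-1, 0, 0]] = [[-4, 6, 0], [6, -1, 5]].

Y = [[-4, 6, 0], [6, -1, 5]]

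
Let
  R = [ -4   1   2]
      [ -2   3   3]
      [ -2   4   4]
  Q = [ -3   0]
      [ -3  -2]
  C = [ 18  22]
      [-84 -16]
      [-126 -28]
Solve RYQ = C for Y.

Y = [[2, 5], [3, 3], [5, 3]]

Left-multiply by R⁻¹ and right-multiply by Q⁻¹: Y = R⁻¹CQ⁻¹.
R has determinant -2; R⁻¹ = [[0, -2, 3/2], [-1, 6, -4], [1, -7, 5]].
det Q = 6; the adjugate gives Q⁻¹ = [[-1/3, 0], [1/2, -1/2]].
R⁻¹C = [[-21, -10], [-18, -6], [-24, -6]].
Y = (R⁻¹C)Q⁻¹ = [[2, 5], [3, 3], [5, 3]].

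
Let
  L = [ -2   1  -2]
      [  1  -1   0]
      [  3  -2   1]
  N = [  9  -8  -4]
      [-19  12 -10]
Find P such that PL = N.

P = [[5, 1, 6], [3, -1, -4]]

Right-multiplying both sides by L⁻¹ gives P = NL⁻¹.
det L = -1, so L⁻¹ = [[1, -3, 2], [1, -4, 2], [-1, 1, -1]].
P = NL⁻¹ = [[9, -8, -4], [-19, 12, -10]] · [[1, -3, 2], [1, -4, 2], [-1, 1, -1]] = [[5, 1, 6], [3, -1, -4]].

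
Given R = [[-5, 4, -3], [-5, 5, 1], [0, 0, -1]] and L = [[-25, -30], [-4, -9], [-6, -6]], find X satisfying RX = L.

X = [[-1, 0], [-3, -3], [6, 6]]

Left-multiplying both sides by R⁻¹ gives X = R⁻¹L.
det R = 5, so R⁻¹ = [[-1, 4/5, 19/5], [-1, 1, 4], [0, 0, -1]].
X = R⁻¹L = [[-1, 4/5, 19/5], [-1, 1, 4], [0, 0, -1]] · [[-25, -30], [-4, -9], [-6, -6]] = [[-1, 0], [-3, -3], [6, 6]].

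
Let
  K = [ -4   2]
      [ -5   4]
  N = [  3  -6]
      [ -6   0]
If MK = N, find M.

K is on the right of M, so right-multiply by K⁻¹: M = NK⁻¹.
K has determinant -6; K⁻¹ = [[-2/3, 1/3], [-5/6, 2/3]].
M = NK⁻¹ = [[3, -6], [-6, 0]] · [[-2/3, 1/3], [-5/6, 2/3]] = [[3, -3], [4, -2]].

M = [[3, -3], [4, -2]]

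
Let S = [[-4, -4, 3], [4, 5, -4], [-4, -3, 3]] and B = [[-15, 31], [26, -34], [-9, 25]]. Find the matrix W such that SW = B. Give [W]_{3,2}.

-3

Since S multiplies W on the left, W = S⁻¹B.
S has determinant -4; S⁻¹ = [[-3/4, -3/4, -1/4], [-1, 0, 1], [-2, -1, 1]].
W = S⁻¹B = [[-3/4, -3/4, -1/4], [-1, 0, 1], [-2, -1, 1]] · [[-15, 31], [26, -34], [-9, 25]] = [[-6, -4], [6, -6], [-5, -3]].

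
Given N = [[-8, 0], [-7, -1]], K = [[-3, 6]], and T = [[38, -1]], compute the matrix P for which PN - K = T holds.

P = [[0, -5]]

PN = T + K = [[35, 5]].
Since N sits to the right of P, P = (T + K)N⁻¹.
N has determinant 8; N⁻¹ = [[-1/8, 0], [7/8, -1]].
P = (T + K)N⁻¹ = [[0, -5]].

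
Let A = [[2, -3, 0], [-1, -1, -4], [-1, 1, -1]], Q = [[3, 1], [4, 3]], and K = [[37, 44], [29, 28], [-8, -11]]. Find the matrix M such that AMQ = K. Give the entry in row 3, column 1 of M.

1

Isolating M: multiply by A⁻¹ from the left and Q⁻¹ from the right, so M = A⁻¹KQ⁻¹.
det A = 1, so A⁻¹ = [[5, -3, 12], [3, -2, 8], [-2, 1, -5]].
det Q = 5; the adjugate gives Q⁻¹ = [[3/5, -1/5], [-4/5, 3/5]].
A⁻¹K = [[2, 4], [-11, -12], [-5, -5]].
M = (A⁻¹K)Q⁻¹ = [[-2, 2], [3, -5], [1, -2]].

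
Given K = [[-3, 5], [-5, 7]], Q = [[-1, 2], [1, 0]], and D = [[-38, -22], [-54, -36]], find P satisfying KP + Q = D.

KP = D − Q = [[-37, -24], [-55, -36]].
Left-multiplying both sides by K⁻¹ gives P = K⁻¹(D − Q).
det K = 4; the adjugate gives K⁻¹ = [[7/4, -5/4], [5/4, -3/4]].
P = K⁻¹(D − Q) = [[4, 3], [-5, -3]].

P = [[4, 3], [-5, -3]]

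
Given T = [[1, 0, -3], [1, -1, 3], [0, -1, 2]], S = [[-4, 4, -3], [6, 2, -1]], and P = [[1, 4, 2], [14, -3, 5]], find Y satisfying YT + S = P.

Y = [[0, 5, -5], [3, 5, 0]]

YT = P − S = [[5, 0, 5], [8, -5, 6]].
Right-multiplying both sides by T⁻¹ gives Y = (P − S)T⁻¹.
T has determinant 4; T⁻¹ = [[1/4, 3/4, -3/4], [-1/2, 1/2, -3/2], [-1/4, 1/4, -1/4]].
Y = (P − S)T⁻¹ = [[0, 5, -5], [3, 5, 0]].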